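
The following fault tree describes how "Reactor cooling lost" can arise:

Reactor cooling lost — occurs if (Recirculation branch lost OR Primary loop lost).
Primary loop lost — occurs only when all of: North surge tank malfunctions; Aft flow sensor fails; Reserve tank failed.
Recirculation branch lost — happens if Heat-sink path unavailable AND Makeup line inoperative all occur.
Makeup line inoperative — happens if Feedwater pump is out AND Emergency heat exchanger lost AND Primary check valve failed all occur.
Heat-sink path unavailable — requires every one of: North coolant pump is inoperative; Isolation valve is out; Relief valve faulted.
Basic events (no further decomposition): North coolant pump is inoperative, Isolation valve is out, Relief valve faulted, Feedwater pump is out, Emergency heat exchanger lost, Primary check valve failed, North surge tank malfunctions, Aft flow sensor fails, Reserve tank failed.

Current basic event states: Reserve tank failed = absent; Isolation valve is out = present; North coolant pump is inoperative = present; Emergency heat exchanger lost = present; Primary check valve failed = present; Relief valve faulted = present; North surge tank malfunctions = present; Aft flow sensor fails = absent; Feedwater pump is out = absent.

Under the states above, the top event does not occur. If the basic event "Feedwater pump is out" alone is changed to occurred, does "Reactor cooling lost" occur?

Yes

Counterfactual: set "Feedwater pump is out" to occurred.
Heat-sink path unavailable [AND]: North coolant pump is inoperative=occurs, Isolation valve is out=occurs, Relief valve faulted=occurs → all inputs occur → occurs.
Makeup line inoperative [AND]: Feedwater pump is out=occurs, Emergency heat exchanger lost=occurs, Primary check valve failed=occurs → all inputs occur → occurs.
Recirculation branch lost [AND]: Heat-sink path unavailable=occurs, Makeup line inoperative=occurs → all inputs occur → occurs.
Primary loop lost [AND]: North surge tank malfunctions=occurs, Aft flow sensor fails=not, Reserve tank failed=not → not all inputs occur → does not occur.
Reactor cooling lost [OR]: Recirculation branch lost=occurs, Primary loop lost=not → at least one input occurs → occurs.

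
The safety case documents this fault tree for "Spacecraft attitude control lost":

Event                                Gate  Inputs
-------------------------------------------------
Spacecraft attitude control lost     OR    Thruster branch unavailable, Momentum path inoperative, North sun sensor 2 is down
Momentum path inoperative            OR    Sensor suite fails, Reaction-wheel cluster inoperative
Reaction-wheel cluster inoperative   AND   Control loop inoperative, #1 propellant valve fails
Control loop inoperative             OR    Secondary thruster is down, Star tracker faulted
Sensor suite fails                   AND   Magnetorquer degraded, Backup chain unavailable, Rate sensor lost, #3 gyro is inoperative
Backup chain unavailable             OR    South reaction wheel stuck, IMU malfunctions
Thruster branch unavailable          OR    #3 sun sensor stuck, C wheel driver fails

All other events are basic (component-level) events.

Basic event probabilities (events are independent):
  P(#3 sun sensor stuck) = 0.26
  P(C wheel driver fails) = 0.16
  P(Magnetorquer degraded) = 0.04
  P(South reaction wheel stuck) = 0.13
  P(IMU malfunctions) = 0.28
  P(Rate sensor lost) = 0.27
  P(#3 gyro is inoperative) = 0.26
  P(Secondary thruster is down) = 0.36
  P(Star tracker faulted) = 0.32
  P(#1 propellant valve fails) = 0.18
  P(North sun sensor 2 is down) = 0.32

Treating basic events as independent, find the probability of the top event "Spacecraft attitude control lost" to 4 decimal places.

0.6207

P(Thruster branch unavailable) [OR] = 1 − (1−0.26) × (1−0.16) = 0.378400
P(Backup chain unavailable) [OR] = 1 − (1−0.13) × (1−0.28) = 0.373600
P(Sensor suite fails) [AND] = 0.04 × 0.373600 × 0.27 × 0.26 = 0.001049
P(Control loop inoperative) [OR] = 1 − (1−0.36) × (1−0.32) = 0.564800
P(Reaction-wheel cluster inoperative) [AND] = 0.564800 × 0.18 = 0.101664
P(Momentum path inoperative) [OR] = 1 − (1−0.001049) × (1−0.101664) = 0.102606
P(Spacecraft attitude control lost) [OR] = 1 − (1−0.378400) × (1−0.102606) × (1−0.32) = 0.620682
Rounded to 4 decimal places: P(Spacecraft attitude control lost) ≈ 0.6207.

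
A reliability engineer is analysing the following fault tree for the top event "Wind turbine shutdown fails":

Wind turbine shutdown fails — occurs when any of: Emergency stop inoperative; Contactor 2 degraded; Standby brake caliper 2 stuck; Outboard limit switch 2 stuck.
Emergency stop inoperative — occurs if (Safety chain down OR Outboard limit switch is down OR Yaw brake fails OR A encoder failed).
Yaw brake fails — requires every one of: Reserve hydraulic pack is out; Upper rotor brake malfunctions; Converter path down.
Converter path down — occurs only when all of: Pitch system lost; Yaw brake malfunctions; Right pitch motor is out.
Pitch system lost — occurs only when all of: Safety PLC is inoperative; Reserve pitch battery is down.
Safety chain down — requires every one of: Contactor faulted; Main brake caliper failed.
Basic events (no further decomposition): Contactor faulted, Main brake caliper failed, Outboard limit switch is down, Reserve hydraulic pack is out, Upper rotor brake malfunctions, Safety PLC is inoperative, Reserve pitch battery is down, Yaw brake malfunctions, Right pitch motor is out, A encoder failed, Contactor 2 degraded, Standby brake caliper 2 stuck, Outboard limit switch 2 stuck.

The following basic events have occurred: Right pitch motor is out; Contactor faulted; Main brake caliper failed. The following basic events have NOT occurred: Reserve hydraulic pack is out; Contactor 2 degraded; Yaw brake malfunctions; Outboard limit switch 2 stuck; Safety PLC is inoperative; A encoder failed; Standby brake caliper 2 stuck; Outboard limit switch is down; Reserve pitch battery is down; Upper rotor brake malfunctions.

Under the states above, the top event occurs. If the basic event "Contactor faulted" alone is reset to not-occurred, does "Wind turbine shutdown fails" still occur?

Counterfactual: set "Contactor faulted" to not occurred.
Safety chain down [AND]: Contactor faulted=not, Main brake caliper failed=occurs → not all inputs occur → does not occur.
Pitch system lost [AND]: Safety PLC is inoperative=not, Reserve pitch battery is down=not → not all inputs occur → does not occur.
Converter path down [AND]: Pitch system lost=not, Yaw brake malfunctions=not, Right pitch motor is out=occurs → not all inputs occur → does not occur.
Yaw brake fails [AND]: Reserve hydraulic pack is out=not, Upper rotor brake malfunctions=not, Converter path down=not → not all inputs occur → does not occur.
Emergency stop inoperative [OR]: Safety chain down=not, Outboard limit switch is down=not, Yaw brake fails=not, A encoder failed=not → no input occurs → does not occur.
Wind turbine shutdown fails [OR]: Emergency stop inoperative=not, Contactor 2 degraded=not, Standby brake caliper 2 stuck=not, Outboard limit switch 2 stuck=not → no input occurs → does not occur.

No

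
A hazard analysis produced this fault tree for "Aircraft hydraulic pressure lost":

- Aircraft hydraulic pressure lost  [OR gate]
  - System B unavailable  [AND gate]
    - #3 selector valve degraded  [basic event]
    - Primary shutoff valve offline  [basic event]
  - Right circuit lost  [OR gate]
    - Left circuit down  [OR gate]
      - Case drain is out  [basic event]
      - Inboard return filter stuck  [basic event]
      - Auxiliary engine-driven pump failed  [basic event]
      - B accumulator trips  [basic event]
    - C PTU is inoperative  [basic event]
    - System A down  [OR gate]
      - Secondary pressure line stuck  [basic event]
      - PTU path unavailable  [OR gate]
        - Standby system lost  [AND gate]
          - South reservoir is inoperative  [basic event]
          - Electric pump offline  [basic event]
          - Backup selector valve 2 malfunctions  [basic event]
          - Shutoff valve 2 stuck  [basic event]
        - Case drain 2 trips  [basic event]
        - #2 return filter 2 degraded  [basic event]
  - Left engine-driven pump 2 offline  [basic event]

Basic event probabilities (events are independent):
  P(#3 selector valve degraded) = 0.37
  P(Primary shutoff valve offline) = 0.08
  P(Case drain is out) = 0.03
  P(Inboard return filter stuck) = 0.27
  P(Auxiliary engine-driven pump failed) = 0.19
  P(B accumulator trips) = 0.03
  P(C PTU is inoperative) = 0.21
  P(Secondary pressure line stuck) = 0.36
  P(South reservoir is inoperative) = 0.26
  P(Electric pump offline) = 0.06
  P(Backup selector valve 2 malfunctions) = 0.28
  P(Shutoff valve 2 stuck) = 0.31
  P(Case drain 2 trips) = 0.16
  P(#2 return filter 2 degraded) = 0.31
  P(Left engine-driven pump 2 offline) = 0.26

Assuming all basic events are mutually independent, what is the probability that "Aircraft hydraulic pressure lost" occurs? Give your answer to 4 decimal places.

0.8831

P(System B unavailable) [AND] = 0.37 × 0.08 = 0.029600
P(Left circuit down) [OR] = 1 − (1−0.03) × (1−0.27) × (1−0.19) × (1−0.03) = 0.443646
P(Standby system lost) [AND] = 0.26 × 0.06 × 0.28 × 0.31 = 0.001354
P(PTU path unavailable) [OR] = 1 − (1−0.001354) × (1−0.16) × (1−0.31) = 0.421185
P(System A down) [OR] = 1 − (1−0.36) × (1−0.421185) = 0.629558
P(Right circuit lost) [OR] = 1 − (1−0.443646) × (1−0.21) × (1−0.629558) = 0.837183
P(Aircraft hydraulic pressure lost) [OR] = 1 − (1−0.029600) × (1−0.837183) × (1−0.26) = 0.883082
Rounded to 4 decimal places: P(Aircraft hydraulic pressure lost) ≈ 0.8831.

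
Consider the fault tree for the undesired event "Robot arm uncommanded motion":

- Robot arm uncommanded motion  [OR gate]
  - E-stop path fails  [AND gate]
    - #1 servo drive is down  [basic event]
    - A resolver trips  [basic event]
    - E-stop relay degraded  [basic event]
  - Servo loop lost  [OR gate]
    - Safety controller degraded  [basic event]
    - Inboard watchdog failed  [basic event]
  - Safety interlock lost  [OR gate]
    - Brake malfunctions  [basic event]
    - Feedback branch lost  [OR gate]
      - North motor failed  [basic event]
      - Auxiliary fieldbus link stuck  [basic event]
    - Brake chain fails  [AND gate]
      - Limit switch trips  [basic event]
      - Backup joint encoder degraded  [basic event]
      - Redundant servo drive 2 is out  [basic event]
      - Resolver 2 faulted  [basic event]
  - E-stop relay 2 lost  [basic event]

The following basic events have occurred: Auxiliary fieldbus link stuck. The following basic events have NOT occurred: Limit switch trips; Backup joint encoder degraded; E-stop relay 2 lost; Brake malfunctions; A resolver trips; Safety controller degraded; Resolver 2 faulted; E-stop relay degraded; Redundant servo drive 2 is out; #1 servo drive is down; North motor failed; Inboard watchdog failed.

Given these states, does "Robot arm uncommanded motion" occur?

Yes

E-stop path fails [AND]: #1 servo drive is down=not, A resolver trips=not, E-stop relay degraded=not → not all inputs occur → does not occur.
Servo loop lost [OR]: Safety controller degraded=not, Inboard watchdog failed=not → no input occurs → does not occur.
Feedback branch lost [OR]: North motor failed=not, Auxiliary fieldbus link stuck=occurs → at least one input occurs → occurs.
Brake chain fails [AND]: Limit switch trips=not, Backup joint encoder degraded=not, Redundant servo drive 2 is out=not, Resolver 2 faulted=not → not all inputs occur → does not occur.
Safety interlock lost [OR]: Brake malfunctions=not, Feedback branch lost=occurs, Brake chain fails=not → at least one input occurs → occurs.
Robot arm uncommanded motion [OR]: E-stop path fails=not, Servo loop lost=not, Safety interlock lost=occurs, E-stop relay 2 lost=not → at least one input occurs → occurs.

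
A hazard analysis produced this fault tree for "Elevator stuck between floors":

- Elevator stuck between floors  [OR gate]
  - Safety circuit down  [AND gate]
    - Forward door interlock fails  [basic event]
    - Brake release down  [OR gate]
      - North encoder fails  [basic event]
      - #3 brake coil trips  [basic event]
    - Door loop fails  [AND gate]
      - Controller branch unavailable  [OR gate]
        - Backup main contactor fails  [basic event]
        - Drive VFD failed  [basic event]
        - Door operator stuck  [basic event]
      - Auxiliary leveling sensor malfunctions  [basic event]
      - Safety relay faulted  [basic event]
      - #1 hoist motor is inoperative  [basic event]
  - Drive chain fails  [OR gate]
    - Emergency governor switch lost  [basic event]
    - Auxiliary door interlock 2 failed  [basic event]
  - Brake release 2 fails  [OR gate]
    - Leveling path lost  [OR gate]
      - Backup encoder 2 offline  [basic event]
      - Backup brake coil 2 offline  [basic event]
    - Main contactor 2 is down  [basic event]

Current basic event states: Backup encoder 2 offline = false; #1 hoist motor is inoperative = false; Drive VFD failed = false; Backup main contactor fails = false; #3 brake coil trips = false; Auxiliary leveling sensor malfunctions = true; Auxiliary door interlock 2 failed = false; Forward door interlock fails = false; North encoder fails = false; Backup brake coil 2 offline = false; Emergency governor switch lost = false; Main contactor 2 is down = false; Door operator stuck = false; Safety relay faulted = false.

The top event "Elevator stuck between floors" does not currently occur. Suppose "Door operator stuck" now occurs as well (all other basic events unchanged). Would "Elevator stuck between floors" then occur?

No

Counterfactual: set "Door operator stuck" to occurred.
Brake release down [OR]: North encoder fails=not, #3 brake coil trips=not → no input occurs → does not occur.
Controller branch unavailable [OR]: Backup main contactor fails=not, Drive VFD failed=not, Door operator stuck=occurs → at least one input occurs → occurs.
Door loop fails [AND]: Controller branch unavailable=occurs, Auxiliary leveling sensor malfunctions=occurs, Safety relay faulted=not, #1 hoist motor is inoperative=not → not all inputs occur → does not occur.
Safety circuit down [AND]: Forward door interlock fails=not, Brake release down=not, Door loop fails=not → not all inputs occur → does not occur.
Drive chain fails [OR]: Emergency governor switch lost=not, Auxiliary door interlock 2 failed=not → no input occurs → does not occur.
Leveling path lost [OR]: Backup encoder 2 offline=not, Backup brake coil 2 offline=not → no input occurs → does not occur.
Brake release 2 fails [OR]: Leveling path lost=not, Main contactor 2 is down=not → no input occurs → does not occur.
Elevator stuck between floors [OR]: Safety circuit down=not, Drive chain fails=not, Brake release 2 fails=not → no input occurs → does not occur.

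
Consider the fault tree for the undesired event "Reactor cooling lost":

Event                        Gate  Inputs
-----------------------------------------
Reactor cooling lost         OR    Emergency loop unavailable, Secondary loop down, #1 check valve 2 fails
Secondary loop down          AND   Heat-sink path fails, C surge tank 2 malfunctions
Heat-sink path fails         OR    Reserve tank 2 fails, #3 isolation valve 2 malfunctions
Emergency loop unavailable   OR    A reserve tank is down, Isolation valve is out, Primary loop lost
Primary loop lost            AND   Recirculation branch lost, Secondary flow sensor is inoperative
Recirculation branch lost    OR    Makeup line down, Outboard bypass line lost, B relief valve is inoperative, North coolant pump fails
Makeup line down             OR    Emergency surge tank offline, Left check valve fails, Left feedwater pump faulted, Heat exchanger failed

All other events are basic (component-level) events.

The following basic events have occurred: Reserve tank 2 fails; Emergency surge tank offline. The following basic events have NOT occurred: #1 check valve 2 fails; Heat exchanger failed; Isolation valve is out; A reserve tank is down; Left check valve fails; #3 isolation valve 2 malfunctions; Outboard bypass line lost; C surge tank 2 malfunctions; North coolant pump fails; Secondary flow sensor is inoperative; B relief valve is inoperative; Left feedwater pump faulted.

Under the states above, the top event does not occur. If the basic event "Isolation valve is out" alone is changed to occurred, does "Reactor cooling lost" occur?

Yes

Counterfactual: set "Isolation valve is out" to occurred.
Makeup line down [OR]: Emergency surge tank offline=occurs, Left check valve fails=not, Left feedwater pump faulted=not, Heat exchanger failed=not → at least one input occurs → occurs.
Recirculation branch lost [OR]: Makeup line down=occurs, Outboard bypass line lost=not, B relief valve is inoperative=not, North coolant pump fails=not → at least one input occurs → occurs.
Primary loop lost [AND]: Recirculation branch lost=occurs, Secondary flow sensor is inoperative=not → not all inputs occur → does not occur.
Emergency loop unavailable [OR]: A reserve tank is down=not, Isolation valve is out=occurs, Primary loop lost=not → at least one input occurs → occurs.
Heat-sink path fails [OR]: Reserve tank 2 fails=occurs, #3 isolation valve 2 malfunctions=not → at least one input occurs → occurs.
Secondary loop down [AND]: Heat-sink path fails=occurs, C surge tank 2 malfunctions=not → not all inputs occur → does not occur.
Reactor cooling lost [OR]: Emergency loop unavailable=occurs, Secondary loop down=not, #1 check valve 2 fails=not → at least one input occurs → occurs.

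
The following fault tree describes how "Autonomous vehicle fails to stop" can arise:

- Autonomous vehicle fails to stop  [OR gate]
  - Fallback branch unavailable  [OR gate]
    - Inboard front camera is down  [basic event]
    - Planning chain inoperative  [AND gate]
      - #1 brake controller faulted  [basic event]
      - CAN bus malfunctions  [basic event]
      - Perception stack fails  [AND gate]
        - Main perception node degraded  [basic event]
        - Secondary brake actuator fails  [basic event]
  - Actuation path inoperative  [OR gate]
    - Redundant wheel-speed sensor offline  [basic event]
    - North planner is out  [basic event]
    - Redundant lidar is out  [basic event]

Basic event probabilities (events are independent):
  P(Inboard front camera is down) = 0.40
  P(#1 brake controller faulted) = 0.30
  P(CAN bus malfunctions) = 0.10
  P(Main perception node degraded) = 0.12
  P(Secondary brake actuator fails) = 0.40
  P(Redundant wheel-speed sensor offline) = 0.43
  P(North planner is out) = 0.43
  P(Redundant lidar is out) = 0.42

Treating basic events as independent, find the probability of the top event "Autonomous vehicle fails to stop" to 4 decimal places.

0.8871

P(Perception stack fails) [AND] = 0.12 × 0.40 = 0.048000
P(Planning chain inoperative) [AND] = 0.30 × 0.10 × 0.048000 = 0.001440
P(Fallback branch unavailable) [OR] = 1 − (1−0.40) × (1−0.001440) = 0.400864
P(Actuation path inoperative) [OR] = 1 − (1−0.43) × (1−0.43) × (1−0.42) = 0.811558
P(Autonomous vehicle fails to stop) [OR] = 1 − (1−0.400864) × (1−0.811558) = 0.887098
Rounded to 4 decimal places: P(Autonomous vehicle fails to stop) ≈ 0.8871.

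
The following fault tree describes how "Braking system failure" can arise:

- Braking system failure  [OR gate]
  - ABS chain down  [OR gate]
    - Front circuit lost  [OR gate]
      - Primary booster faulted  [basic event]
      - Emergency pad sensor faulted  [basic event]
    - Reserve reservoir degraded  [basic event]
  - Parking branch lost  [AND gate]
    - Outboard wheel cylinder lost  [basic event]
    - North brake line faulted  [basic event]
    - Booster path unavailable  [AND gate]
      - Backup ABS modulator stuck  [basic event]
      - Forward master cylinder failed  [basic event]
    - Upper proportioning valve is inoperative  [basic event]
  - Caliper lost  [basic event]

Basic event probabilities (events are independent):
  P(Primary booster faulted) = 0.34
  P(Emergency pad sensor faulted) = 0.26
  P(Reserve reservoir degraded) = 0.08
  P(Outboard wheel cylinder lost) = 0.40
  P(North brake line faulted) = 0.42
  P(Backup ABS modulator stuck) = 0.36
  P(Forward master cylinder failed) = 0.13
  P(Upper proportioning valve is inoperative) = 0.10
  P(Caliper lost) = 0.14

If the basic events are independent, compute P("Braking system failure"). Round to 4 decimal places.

P(Front circuit lost) [OR] = 1 − (1−0.34) × (1−0.26) = 0.511600
P(ABS chain down) [OR] = 1 − (1−0.511600) × (1−0.08) = 0.550672
P(Booster path unavailable) [AND] = 0.36 × 0.13 = 0.046800
P(Parking branch lost) [AND] = 0.40 × 0.42 × 0.046800 × 0.10 = 0.000786
P(Braking system failure) [OR] = 1 − (1−0.550672) × (1−0.000786) × (1−0.14) = 0.613882
Rounded to 4 decimal places: P(Braking system failure) ≈ 0.6139.

0.6139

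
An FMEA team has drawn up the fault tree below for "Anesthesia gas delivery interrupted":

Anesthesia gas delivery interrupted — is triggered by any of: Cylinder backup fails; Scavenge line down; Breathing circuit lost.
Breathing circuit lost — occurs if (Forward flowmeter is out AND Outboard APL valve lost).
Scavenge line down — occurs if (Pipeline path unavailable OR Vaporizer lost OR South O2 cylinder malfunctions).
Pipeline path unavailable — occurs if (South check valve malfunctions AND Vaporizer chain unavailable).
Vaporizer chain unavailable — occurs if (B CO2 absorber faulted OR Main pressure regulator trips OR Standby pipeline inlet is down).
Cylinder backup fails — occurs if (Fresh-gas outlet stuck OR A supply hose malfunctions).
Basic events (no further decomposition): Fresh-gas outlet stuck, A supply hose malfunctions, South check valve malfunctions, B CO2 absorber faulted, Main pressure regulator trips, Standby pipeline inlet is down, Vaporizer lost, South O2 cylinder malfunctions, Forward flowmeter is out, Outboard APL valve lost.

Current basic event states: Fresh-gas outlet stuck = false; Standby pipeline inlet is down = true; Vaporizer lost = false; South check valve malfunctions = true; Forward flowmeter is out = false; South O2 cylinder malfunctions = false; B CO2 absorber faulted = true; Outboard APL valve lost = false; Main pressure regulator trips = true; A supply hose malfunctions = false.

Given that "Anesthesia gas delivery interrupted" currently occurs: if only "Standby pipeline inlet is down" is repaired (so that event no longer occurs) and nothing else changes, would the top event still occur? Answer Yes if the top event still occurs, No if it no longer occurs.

Counterfactual: set "Standby pipeline inlet is down" to not occurred.
Cylinder backup fails [OR]: Fresh-gas outlet stuck=not, A supply hose malfunctions=not → no input occurs → does not occur.
Vaporizer chain unavailable [OR]: B CO2 absorber faulted=occurs, Main pressure regulator trips=occurs, Standby pipeline inlet is down=not → at least one input occurs → occurs.
Pipeline path unavailable [AND]: South check valve malfunctions=occurs, Vaporizer chain unavailable=occurs → all inputs occur → occurs.
Scavenge line down [OR]: Pipeline path unavailable=occurs, Vaporizer lost=not, South O2 cylinder malfunctions=not → at least one input occurs → occurs.
Breathing circuit lost [AND]: Forward flowmeter is out=not, Outboard APL valve lost=not → not all inputs occur → does not occur.
Anesthesia gas delivery interrupted [OR]: Cylinder backup fails=not, Scavenge line down=occurs, Breathing circuit lost=not → at least one input occurs → occurs.

Yes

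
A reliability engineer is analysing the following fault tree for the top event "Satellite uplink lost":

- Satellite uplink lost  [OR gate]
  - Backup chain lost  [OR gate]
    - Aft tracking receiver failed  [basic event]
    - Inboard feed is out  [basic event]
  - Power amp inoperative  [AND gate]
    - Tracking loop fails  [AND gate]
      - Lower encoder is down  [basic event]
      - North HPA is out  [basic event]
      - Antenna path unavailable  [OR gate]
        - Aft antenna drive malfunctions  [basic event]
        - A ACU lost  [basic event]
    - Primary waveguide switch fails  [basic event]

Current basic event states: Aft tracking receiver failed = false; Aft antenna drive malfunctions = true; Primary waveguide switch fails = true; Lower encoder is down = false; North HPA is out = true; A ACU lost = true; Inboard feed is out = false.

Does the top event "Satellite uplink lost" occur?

No

Backup chain lost [OR]: Aft tracking receiver failed=not, Inboard feed is out=not → no input occurs → does not occur.
Antenna path unavailable [OR]: Aft antenna drive malfunctions=occurs, A ACU lost=occurs → at least one input occurs → occurs.
Tracking loop fails [AND]: Lower encoder is down=not, North HPA is out=occurs, Antenna path unavailable=occurs → not all inputs occur → does not occur.
Power amp inoperative [AND]: Tracking loop fails=not, Primary waveguide switch fails=occurs → not all inputs occur → does not occur.
Satellite uplink lost [OR]: Backup chain lost=not, Power amp inoperative=not → no input occurs → does not occur.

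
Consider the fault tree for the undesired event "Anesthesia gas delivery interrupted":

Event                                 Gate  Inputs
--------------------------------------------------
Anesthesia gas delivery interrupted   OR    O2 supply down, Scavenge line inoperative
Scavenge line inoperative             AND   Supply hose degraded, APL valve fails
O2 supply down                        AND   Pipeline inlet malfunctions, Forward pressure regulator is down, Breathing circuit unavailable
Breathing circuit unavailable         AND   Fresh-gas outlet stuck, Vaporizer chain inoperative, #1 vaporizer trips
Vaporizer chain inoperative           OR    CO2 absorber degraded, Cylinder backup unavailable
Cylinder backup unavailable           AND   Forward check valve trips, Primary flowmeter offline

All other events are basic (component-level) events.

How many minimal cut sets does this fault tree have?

Cylinder backup unavailable [AND]: one cut set from each child combined → 1 × 1 = 1 cut set(s).
Vaporizer chain inoperative [OR]: union of children's cut sets → 2 cut set(s).
Breathing circuit unavailable [AND]: one cut set from each child combined → 1 × 2 × 1 = 2 cut set(s).
O2 supply down [AND]: one cut set from each child combined → 1 × 1 × 2 = 2 cut set(s).
Scavenge line inoperative [AND]: one cut set from each child combined → 1 × 1 = 1 cut set(s).
Anesthesia gas delivery interrupted [OR]: union of children's cut sets → 3 cut set(s).
Minimal cut sets: {#1 vaporizer trips, CO2 absorber degraded, Forward pressure regulator is down, Fresh-gas outlet stuck, Pipeline inlet malfunctions}; {#1 vaporizer trips, Forward check valve trips, Forward pressure regulator is down, Fresh-gas outlet stuck, Pipeline inlet malfunctions, Primary flowmeter offline}; {APL valve fails, Supply hose degraded}.

3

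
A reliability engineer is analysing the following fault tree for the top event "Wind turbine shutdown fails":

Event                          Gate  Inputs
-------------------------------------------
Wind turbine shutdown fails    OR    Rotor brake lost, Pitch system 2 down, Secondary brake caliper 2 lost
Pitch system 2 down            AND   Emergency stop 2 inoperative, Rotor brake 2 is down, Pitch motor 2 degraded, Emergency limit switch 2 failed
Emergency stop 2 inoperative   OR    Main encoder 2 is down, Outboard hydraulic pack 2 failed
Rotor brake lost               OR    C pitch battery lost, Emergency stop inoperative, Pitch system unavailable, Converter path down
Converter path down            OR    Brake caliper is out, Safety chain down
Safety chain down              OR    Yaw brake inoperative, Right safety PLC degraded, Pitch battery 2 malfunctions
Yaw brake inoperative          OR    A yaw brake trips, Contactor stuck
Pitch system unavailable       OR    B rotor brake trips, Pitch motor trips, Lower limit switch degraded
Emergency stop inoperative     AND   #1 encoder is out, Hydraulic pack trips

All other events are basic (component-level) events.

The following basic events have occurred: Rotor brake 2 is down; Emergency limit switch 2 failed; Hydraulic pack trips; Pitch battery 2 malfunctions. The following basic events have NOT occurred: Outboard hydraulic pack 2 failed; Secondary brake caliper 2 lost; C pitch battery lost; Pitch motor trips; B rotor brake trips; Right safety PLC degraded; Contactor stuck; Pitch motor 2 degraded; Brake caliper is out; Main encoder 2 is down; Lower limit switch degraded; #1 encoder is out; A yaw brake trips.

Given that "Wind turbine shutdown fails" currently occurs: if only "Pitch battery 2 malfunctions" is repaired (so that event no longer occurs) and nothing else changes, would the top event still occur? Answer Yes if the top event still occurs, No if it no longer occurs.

No

Counterfactual: set "Pitch battery 2 malfunctions" to not occurred.
Emergency stop inoperative [AND]: #1 encoder is out=not, Hydraulic pack trips=occurs → not all inputs occur → does not occur.
Pitch system unavailable [OR]: B rotor brake trips=not, Pitch motor trips=not, Lower limit switch degraded=not → no input occurs → does not occur.
Yaw brake inoperative [OR]: A yaw brake trips=not, Contactor stuck=not → no input occurs → does not occur.
Safety chain down [OR]: Yaw brake inoperative=not, Right safety PLC degraded=not, Pitch battery 2 malfunctions=not → no input occurs → does not occur.
Converter path down [OR]: Brake caliper is out=not, Safety chain down=not → no input occurs → does not occur.
Rotor brake lost [OR]: C pitch battery lost=not, Emergency stop inoperative=not, Pitch system unavailable=not, Converter path down=not → no input occurs → does not occur.
Emergency stop 2 inoperative [OR]: Main encoder 2 is down=not, Outboard hydraulic pack 2 failed=not → no input occurs → does not occur.
Pitch system 2 down [AND]: Emergency stop 2 inoperative=not, Rotor brake 2 is down=occurs, Pitch motor 2 degraded=not, Emergency limit switch 2 failed=occurs → not all inputs occur → does not occur.
Wind turbine shutdown fails [OR]: Rotor brake lost=not, Pitch system 2 down=not, Secondary brake caliper 2 lost=not → no input occurs → does not occur.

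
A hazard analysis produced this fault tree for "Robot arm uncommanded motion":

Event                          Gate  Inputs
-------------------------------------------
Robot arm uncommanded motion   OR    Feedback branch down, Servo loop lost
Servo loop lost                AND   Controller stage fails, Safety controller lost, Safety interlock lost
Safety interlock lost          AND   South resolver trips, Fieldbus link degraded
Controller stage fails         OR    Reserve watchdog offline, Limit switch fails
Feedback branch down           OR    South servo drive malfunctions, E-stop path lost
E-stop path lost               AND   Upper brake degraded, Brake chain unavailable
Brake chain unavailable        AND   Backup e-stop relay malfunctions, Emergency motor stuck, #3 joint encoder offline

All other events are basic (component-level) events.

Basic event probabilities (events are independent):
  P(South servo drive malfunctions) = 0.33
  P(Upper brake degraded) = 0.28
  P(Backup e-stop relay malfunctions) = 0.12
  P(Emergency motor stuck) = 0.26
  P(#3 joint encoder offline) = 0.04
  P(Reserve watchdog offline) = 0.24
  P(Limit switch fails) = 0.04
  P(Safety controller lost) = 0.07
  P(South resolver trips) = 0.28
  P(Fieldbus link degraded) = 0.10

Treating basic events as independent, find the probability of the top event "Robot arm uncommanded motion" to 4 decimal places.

P(Brake chain unavailable) [AND] = 0.12 × 0.26 × 0.04 = 0.001248
P(E-stop path lost) [AND] = 0.28 × 0.001248 = 0.000349
P(Feedback branch down) [OR] = 1 − (1−0.33) × (1−0.000349) = 0.330234
P(Controller stage fails) [OR] = 1 − (1−0.24) × (1−0.04) = 0.270400
P(Safety interlock lost) [AND] = 0.28 × 0.10 = 0.028000
P(Servo loop lost) [AND] = 0.270400 × 0.07 × 0.028000 = 0.000530
P(Robot arm uncommanded motion) [OR] = 1 − (1−0.330234) × (1−0.000530) = 0.330589
Rounded to 4 decimal places: P(Robot arm uncommanded motion) ≈ 0.3306.

0.3306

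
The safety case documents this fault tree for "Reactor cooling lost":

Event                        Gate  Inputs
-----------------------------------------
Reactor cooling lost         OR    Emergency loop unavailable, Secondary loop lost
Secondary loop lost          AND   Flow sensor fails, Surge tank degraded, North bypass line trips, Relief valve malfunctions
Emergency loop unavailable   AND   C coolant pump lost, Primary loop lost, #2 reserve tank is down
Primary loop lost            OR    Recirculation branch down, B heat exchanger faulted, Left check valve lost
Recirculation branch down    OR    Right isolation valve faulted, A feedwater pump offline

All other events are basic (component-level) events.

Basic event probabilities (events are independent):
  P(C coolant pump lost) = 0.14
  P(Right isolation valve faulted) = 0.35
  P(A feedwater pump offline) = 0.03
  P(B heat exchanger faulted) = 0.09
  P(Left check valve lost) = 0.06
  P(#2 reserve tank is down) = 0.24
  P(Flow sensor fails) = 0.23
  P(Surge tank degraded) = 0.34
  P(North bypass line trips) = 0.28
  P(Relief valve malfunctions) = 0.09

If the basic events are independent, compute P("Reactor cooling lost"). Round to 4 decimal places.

0.0174

P(Recirculation branch down) [OR] = 1 − (1−0.35) × (1−0.03) = 0.369500
P(Primary loop lost) [OR] = 1 − (1−0.369500) × (1−0.09) × (1−0.06) = 0.460670
P(Emergency loop unavailable) [AND] = 0.14 × 0.460670 × 0.24 = 0.015479
P(Secondary loop lost) [AND] = 0.23 × 0.34 × 0.28 × 0.09 = 0.001971
P(Reactor cooling lost) [OR] = 1 − (1−0.015479) × (1−0.001971) = 0.017419
Rounded to 4 decimal places: P(Reactor cooling lost) ≈ 0.0174.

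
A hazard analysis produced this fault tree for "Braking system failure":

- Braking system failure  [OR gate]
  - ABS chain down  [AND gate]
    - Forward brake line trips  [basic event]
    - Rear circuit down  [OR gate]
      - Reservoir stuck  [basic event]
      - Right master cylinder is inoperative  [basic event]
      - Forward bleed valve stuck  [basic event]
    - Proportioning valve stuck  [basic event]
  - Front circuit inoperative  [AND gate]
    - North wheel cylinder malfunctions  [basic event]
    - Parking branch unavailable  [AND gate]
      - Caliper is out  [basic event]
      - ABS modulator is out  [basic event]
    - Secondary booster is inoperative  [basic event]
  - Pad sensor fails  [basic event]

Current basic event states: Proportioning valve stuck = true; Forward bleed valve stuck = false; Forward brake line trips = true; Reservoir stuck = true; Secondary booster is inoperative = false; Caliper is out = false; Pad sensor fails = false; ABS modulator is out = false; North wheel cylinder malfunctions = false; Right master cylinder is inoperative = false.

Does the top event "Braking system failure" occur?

Yes

Rear circuit down [OR]: Reservoir stuck=occurs, Right master cylinder is inoperative=not, Forward bleed valve stuck=not → at least one input occurs → occurs.
ABS chain down [AND]: Forward brake line trips=occurs, Rear circuit down=occurs, Proportioning valve stuck=occurs → all inputs occur → occurs.
Parking branch unavailable [AND]: Caliper is out=not, ABS modulator is out=not → not all inputs occur → does not occur.
Front circuit inoperative [AND]: North wheel cylinder malfunctions=not, Parking branch unavailable=not, Secondary booster is inoperative=not → not all inputs occur → does not occur.
Braking system failure [OR]: ABS chain down=occurs, Front circuit inoperative=not, Pad sensor fails=not → at least one input occurs → occurs.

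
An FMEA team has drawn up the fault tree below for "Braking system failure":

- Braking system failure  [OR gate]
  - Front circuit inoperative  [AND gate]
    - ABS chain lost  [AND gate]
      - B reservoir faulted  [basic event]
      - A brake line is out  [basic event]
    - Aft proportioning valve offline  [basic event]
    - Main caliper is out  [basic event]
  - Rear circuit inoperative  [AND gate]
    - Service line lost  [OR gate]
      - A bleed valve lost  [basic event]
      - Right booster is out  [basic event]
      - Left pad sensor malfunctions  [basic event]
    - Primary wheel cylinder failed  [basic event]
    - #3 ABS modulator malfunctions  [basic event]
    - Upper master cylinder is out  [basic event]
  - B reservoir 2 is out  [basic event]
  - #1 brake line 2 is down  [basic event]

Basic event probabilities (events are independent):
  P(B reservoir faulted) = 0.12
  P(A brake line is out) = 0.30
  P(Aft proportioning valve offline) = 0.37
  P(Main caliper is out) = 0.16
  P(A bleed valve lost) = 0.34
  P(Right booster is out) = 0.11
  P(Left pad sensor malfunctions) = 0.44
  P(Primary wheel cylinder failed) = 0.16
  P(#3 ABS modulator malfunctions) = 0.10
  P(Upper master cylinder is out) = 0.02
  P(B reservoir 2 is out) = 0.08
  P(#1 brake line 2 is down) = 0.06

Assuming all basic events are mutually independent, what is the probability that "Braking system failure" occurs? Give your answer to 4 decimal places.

0.1372

P(ABS chain lost) [AND] = 0.12 × 0.30 = 0.036000
P(Front circuit inoperative) [AND] = 0.036000 × 0.37 × 0.16 = 0.002131
P(Service line lost) [OR] = 1 − (1−0.34) × (1−0.11) × (1−0.44) = 0.671056
P(Rear circuit inoperative) [AND] = 0.671056 × 0.16 × 0.10 × 0.02 = 0.000215
P(Braking system failure) [OR] = 1 − (1−0.002131) × (1−0.000215) × (1−0.08) × (1−0.06) = 0.137228
Rounded to 4 decimal places: P(Braking system failure) ≈ 0.1372.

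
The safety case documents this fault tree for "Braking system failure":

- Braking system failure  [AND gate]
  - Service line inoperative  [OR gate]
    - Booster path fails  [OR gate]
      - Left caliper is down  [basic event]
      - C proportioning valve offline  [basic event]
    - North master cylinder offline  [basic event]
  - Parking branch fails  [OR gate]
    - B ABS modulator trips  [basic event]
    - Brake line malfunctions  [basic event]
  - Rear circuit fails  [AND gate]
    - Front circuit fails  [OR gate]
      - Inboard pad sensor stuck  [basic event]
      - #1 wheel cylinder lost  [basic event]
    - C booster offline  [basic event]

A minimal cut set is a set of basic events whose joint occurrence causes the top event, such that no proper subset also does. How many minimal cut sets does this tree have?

Booster path fails [OR]: union of children's cut sets → 2 cut set(s).
Service line inoperative [OR]: union of children's cut sets → 3 cut set(s).
Parking branch fails [OR]: union of children's cut sets → 2 cut set(s).
Front circuit fails [OR]: union of children's cut sets → 2 cut set(s).
Rear circuit fails [AND]: one cut set from each child combined → 2 × 1 = 2 cut set(s).
Braking system failure [AND]: one cut set from each child combined → 3 × 2 × 2 = 12 cut set(s).

12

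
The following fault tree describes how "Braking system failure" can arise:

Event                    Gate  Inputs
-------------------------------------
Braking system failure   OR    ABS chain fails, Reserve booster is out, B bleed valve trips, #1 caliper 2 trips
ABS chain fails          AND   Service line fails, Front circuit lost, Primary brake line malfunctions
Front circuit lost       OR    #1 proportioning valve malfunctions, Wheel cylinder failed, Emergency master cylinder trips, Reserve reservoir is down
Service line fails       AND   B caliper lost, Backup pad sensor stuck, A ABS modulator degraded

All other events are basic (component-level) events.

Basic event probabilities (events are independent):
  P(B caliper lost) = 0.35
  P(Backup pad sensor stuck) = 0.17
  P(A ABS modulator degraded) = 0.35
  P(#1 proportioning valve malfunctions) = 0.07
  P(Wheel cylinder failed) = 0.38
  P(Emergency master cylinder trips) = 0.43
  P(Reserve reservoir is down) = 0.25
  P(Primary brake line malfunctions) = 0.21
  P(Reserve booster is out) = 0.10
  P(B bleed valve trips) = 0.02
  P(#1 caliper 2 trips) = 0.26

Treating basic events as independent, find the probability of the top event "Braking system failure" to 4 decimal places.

0.3495

P(Service line fails) [AND] = 0.35 × 0.17 × 0.35 = 0.020825
P(Front circuit lost) [OR] = 1 − (1−0.07) × (1−0.38) × (1−0.43) × (1−0.25) = 0.753504
P(ABS chain fails) [AND] = 0.020825 × 0.753504 × 0.21 = 0.003295
P(Braking system failure) [OR] = 1 − (1−0.003295) × (1−0.10) × (1−0.02) × (1−0.26) = 0.349471
Rounded to 4 decimal places: P(Braking system failure) ≈ 0.3495.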